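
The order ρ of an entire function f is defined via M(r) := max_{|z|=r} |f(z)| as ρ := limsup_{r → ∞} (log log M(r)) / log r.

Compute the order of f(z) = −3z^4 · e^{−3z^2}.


M(r) = max_{|z|=r} |-3|·|z|^4·|e^{−3z^2}| = 3·r^4 · e^{3r^2} (the factors attain their maxima compatibly on |z|=r). Then log M(r) = log 3 + 4·log r + 3r^2, dominated by the last term, so log log M(r) ~ 2·log r. The polynomial factor -3z^4 contributes only a log r term and does not affect the order. ρ = 2.
Therefore ρ = 2.

Order ρ = 2.


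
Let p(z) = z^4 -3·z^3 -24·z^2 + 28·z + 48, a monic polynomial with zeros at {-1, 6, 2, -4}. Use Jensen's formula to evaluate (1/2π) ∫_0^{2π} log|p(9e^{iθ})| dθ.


Zeros: -4, -1, 2, 6; r = 9.
Inside |z| < r: -4, -1, 2, 6. Outside (|z| ≥ r): ∅.
p(0) = 48, so log|p(0)| = log(48) = 3.8712.
Apply Jensen: I(r) = log|p(0)| + Σ_k log(r/|z_k|), summed over zeros inside |z| < r.
  log(r/|z_k|) for z_k = -1: log(9/1) = 2.1972
  log(r/|z_k|) for z_k = 6: log(9/6) = 0.4055
  log(r/|z_k|) for z_k = 2: log(9/2) = 1.5041
  log(r/|z_k|) for z_k = -4: log(9/4) = 0.8109
Sum over inside zeros: 4.9177.
I(r) = log|p(0)| + (inside sum) = 3.8712 + 4.9177 = 8.7889.
Closed form (all zeros inside, monic): I(r) = n·log(r) = 4·log(9) = 8.7889. ✓

I(r) ≈ 8.7889.


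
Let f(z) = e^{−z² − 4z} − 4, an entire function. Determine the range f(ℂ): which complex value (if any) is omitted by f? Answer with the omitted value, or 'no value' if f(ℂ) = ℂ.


Little Picard bounds the complement of f(ℂ) to at most one point.
The exponent g(z) = −z² − 4z is a nonconstant polynomial, hence surjective onto ℂ. So e^{g(z)} takes every value in {e^w : w ∈ ℂ} = ℂ ∖ {0}. Adding -4 shifts the range to ℂ ∖ {-4}. f omits exactly -4.

Omitted value: -4.


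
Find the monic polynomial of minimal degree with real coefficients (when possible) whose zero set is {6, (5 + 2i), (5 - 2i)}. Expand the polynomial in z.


The polynomial is p(z) = ∏_{α ∈ S} (z − α), where S = {6, (5 + 2i), (5 - 2i)}.
Expanding the product yields: p(z) = z^3 -16·z^2 + 89·z -174.
Note conjugate pairs combine to real quadratics: (z − (5+2i))(z − (5−2i)) = z² − 10z + 29.
The resulting polynomial has degree 3 and real coefficients as required.

p(z) = z^3 -16·z^2 + 89·z -174.


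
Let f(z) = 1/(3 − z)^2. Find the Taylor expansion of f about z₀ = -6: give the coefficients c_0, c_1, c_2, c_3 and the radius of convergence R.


Let w = z − z₀, so z = z₀ + w.
Then 3 − z = 3 − (z₀ + w) = (3 − z₀) − w = 9 − w.
f(z) = 1/(9 − w)^2 = (1/(9)^2) · (1 − w/(9))^{−2}.
By the binomial series (1−u)^{−2} = Σ_{n≥0} C(n+1, 1) u^n for |u|<1, with u = w/(9):
  c_n = C(n+1, 1) / (9)^(n+2).
  c_0 = 1/(9)^2 = 1/81.
  c_1 = 2/(9)^3 = 2/729.
  c_2 = 3/(9)^4 = 1/2187.
  c_3 = 4/(9)^5 = 4/59049.
The series is valid for |w/d| < 1, i.e. |z − z₀| < |d|.
Radius of convergence: R = |3 − z₀| = |9| = 9 (distance from z₀ to the singularity z = 3).

c_0 = 1/81, c_1 = 2/729, c_2 = 1/2187, c_3 = 4/59049; R = 9.


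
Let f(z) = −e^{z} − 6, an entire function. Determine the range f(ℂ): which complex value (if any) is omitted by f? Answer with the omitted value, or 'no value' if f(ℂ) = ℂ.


Little Picard bounds the complement of f(ℂ) to at most one point.
e^{z} is never zero on ℂ, so -1·e^{z} takes every value in ℂ ∖ {0}. Adding -6 shifts the range to ℂ ∖ {-6}. Thus f omits exactly the value -6.

Omitted value: -6.


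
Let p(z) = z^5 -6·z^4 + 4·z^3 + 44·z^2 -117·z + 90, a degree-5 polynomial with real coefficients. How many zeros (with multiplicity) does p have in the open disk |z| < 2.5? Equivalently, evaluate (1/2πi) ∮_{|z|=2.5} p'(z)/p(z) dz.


The zeros of p are: -3, (2 + 1i), (2 - 1i), 2, 3.
Their magnitudes are: 3, 2.236, 2.236, 2, 3.
Zeros with |z| < R = 2.5: (2 + 1i), (2 - 1i), 2.
Count = 3.
By the argument principle, (1/2πi) ∮_{|z|=R} p'(z)/p(z) dz equals exactly this count.

Number of zeros inside |z| < 2.5: 3.


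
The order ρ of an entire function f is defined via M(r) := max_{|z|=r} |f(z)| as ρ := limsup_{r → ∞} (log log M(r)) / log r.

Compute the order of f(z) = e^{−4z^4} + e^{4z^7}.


Each summand is entire of order 4 and 7 respectively (as in the single-exponential case). The order of a sum is at most the max of the orders, so ρ ≤ 7. For the lower bound: on |z|=r choose arg z so that 4z^7 is real positive; then |e^{4z^7}| = e^{4r^7} while |e^{-4z^4}| ≤ e^{4r^4} = o(e^{4r^7}). So |f| ≥ e^{4r^7}(1 − o(1)) and ρ ≥ 7. Hence ρ = max(4, 7) = 7.
Therefore ρ = 7.

Order ρ = 7.


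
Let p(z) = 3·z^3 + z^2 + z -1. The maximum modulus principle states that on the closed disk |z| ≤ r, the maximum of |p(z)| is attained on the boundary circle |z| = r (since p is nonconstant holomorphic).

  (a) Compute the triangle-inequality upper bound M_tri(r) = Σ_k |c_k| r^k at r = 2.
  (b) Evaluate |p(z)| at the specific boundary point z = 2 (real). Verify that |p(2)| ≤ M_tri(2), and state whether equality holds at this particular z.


Coefficients: c_0 = -1, c_1 = 1, c_2 = 1, c_3 = 3. Radius r = 2.
Part (a). Triangle bound: M_tri(r) = Σ_k |c_k| r^k
  = |-1|·2^0 + |1|·2^1 + |1|·2^2 + |3|·2^3
  = 1 + 2 + 4 + 24 = 31.
This bounds M(r) := max_{|z|=r} |p(z)| from above; equality holds iff all terms c_k z^k can be made to align in phase at a single z on |z|=r.
Part (b). At z = 2 (real, on the circle |z| = r):
  p(2) = (-1)·2^0 + (1)·2^1 + (1)·2^2 + (3)·2^3 = 29.
  |p(2)| = 29.
Check: |p(2)| = 29 ≤ 31 = M_tri(2). ✓ Equality does not hold at z = 2 (the coefficients have mixed signs, so the terms do not all align in phase there).

M_tri(2) = 31; |p(2)| = 29; equality at z=2: no.


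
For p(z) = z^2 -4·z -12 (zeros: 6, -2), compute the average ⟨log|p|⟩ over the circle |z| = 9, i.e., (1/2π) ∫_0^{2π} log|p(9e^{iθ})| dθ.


Zeros: -2, 6; r = 9.
Inside |z| < r: -2, 6. Outside (|z| ≥ r): ∅.
p(0) = -12, so log|p(0)| = log(12) = 2.4849.
Apply Jensen: I(r) = log|p(0)| + Σ_k log(r/|z_k|), summed over zeros inside |z| < r.
  log(r/|z_k|) for z_k = 6: log(9/6) = 0.4055
  log(r/|z_k|) for z_k = -2: log(9/2) = 1.5041
Sum over inside zeros: 1.9095.
I(r) = log|p(0)| + (inside sum) = 2.4849 + 1.9095 = 4.3944.
Closed form (all zeros inside, monic): I(r) = n·log(r) = 2·log(9) = 4.3944. ✓

I(r) ≈ 4.3944.


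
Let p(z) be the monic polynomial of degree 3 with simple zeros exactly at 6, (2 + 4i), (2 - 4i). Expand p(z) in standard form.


The polynomial is p(z) = ∏_{α ∈ S} (z − α), where S = {6, (2 + 4i), (2 - 4i)}.
Expanding the product yields: p(z) = z^3 -10·z^2 + 44·z -120.
Note conjugate pairs combine to real quadratics: (z − (2+4i))(z − (2−4i)) = z² − 4z + 20.
The resulting polynomial has degree 3 and real coefficients as required.

p(z) = z^3 -10·z^2 + 44·z -120.


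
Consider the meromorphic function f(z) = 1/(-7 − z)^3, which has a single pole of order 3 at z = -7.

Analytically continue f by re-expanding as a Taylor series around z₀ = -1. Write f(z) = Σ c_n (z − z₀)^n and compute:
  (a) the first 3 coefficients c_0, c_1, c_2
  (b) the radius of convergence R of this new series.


Let w = z − z₀, so z = z₀ + w.
Then -7 − z = -7 − (z₀ + w) = (-7 − z₀) − w = -6 − w.
f(z) = 1/(-6 − w)^3 = (1/(-6)^3) · (1 − w/(-6))^{−3}.
By the binomial series (1−u)^{−3} = Σ_{n≥0} C(n+2, 2) u^n for |u|<1, with u = w/(-6):
  c_n = C(n+2, 2) / (-6)^(n+3).
  c_0 = 1/(-6)^3 = -1/216.
  c_1 = 3/(-6)^4 = 1/432.
  c_2 = 6/(-6)^5 = -1/1296.
The series is valid for |w/d| < 1, i.e. |z − z₀| < |d|.
Radius of convergence: R = |-7 − z₀| = |-6| = 6 (distance from z₀ to the singularity z = -7).

c_0 = -1/216, c_1 = 1/432, c_2 = -1/1296; R = 6.


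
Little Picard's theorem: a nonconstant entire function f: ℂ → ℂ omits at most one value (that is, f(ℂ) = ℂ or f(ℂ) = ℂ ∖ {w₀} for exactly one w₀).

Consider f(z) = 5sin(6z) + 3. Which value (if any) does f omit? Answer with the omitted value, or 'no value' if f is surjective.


Little Picard bounds the complement of f(ℂ) to at most one point.
sin is entire and surjective onto ℂ: for every w ∈ ℂ, sin(ζ) = w has a solution ζ ∈ ℂ (e.g., via the complex inverse arcsin). With ζ = 6z this gives z = ζ/(6). Then 5·sin(6z) takes every value in 5·ℂ = ℂ, and adding 3 is a bijection of ℂ. So f is surjective and omits no value. (Note: only on the real line is sin bounded by [−1, 1].)

Omitted value: no value.


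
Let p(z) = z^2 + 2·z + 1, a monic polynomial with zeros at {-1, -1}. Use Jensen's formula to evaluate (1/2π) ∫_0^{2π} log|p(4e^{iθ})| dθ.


Zeros: -1, -1; r = 4.
Inside |z| < r: -1, -1. Outside (|z| ≥ r): ∅.
p(0) = 1, so log|p(0)| = log(1) = 0.0000.
Apply Jensen: I(r) = log|p(0)| + Σ_k log(r/|z_k|), summed over zeros inside |z| < r.
  log(r/|z_k|) for z_k = -1: log(4/1) = 1.3863
  log(r/|z_k|) for z_k = -1: log(4/1) = 1.3863
Sum over inside zeros: 2.7726.
I(r) = log|p(0)| + (inside sum) = 0.0000 + 2.7726 = 2.7726.
Closed form (all zeros inside, monic): I(r) = n·log(r) = 2·log(4) = 2.7726. ✓

I(r) ≈ 2.7726.


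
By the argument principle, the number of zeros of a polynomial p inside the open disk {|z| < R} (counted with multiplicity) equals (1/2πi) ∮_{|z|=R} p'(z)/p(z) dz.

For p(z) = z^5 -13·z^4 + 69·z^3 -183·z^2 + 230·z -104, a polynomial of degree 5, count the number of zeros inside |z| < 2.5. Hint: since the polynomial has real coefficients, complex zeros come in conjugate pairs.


The zeros of p are: 1, 2, 4, (3 + 2i), (3 - 2i).
Their magnitudes are: 1, 2, 4, 3.606, 3.606.
Zeros with |z| < R = 2.5: 1, 2.
Count = 2.
By the argument principle, (1/2πi) ∮_{|z|=R} p'(z)/p(z) dz equals exactly this count.

Number of zeros inside |z| < 2.5: 2.


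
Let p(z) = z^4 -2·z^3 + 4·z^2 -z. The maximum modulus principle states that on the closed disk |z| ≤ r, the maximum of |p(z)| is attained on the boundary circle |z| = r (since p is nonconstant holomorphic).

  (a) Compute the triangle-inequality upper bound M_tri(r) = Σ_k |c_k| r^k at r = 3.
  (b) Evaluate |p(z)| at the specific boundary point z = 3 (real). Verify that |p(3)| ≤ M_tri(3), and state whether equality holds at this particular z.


Coefficients: c_0 = 0, c_1 = -1, c_2 = 4, c_3 = -2, c_4 = 1. Radius r = 3.
Part (a). Triangle bound: M_tri(r) = Σ_k |c_k| r^k
  = |0|·3^0 + |-1|·3^1 + |4|·3^2 + |-2|·3^3 + |1|·3^4
  = 0 + 3 + 36 + 54 + 81 = 174.
This bounds M(r) := max_{|z|=r} |p(z)| from above; equality holds iff all terms c_k z^k can be made to align in phase at a single z on |z|=r.
Part (b). At z = 3 (real, on the circle |z| = r):
  p(3) = (0)·3^0 + (-1)·3^1 + (4)·3^2 + (-2)·3^3 + (1)·3^4 = 60.
  |p(3)| = 60.
Check: |p(3)| = 60 ≤ 174 = M_tri(3). ✓ Equality does not hold at z = 3 (the coefficients have mixed signs, so the terms do not all align in phase there).

M_tri(3) = 174; |p(3)| = 60; equality at z=3: no.


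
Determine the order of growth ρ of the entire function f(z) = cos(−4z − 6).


cos(w) is a linear combination of e^{iw} and e^{−iw} (or e^w, e^{−w} in the hyperbolic case), so |cos(w)| ≤ e^{|w|}. With w = −4z − 6, |w| ≤ 4|z| + 6 = 4r + 6 on |z| = r, giving M(r) ≤ e^{4r + 6}, so ρ ≤ 1. On a suitable ray (z = it for sin/cos; z = t for sinh/cosh, t real → ∞), |cos(−4z − 6)| grows like e^{4|t|}/2, so ρ ≥ 1. Hence ρ = 1.
Therefore ρ = 1.

Order ρ = 1.


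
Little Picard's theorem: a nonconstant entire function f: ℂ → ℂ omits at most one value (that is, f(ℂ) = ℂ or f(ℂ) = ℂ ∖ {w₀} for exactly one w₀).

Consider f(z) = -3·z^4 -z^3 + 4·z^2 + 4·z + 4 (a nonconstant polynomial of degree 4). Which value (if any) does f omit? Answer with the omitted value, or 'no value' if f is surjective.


Little Picard bounds the complement of f(ℂ) to at most one point.
For every w ∈ ℂ, the equation p(z) − w = 0 is a nonconstant polynomial in z and hence has at least one root by the fundamental theorem of algebra. So p is surjective onto ℂ, omitting no value.

Omitted value: no value.


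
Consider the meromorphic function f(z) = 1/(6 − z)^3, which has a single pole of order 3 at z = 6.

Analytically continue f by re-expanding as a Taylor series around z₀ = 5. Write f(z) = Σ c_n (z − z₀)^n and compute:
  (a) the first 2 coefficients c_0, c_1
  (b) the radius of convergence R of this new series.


Let w = z − z₀, so z = z₀ + w.
Then 6 − z = 6 − (z₀ + w) = (6 − z₀) − w = 1 − w.
f(z) = 1/(1 − w)^3 = (1/(1)^3) · (1 − w/(1))^{−3}.
By the binomial series (1−u)^{−3} = Σ_{n≥0} C(n+2, 2) u^n for |u|<1, with u = w/(1):
  c_n = C(n+2, 2) / (1)^(n+3).
  c_0 = 1/(1)^3 = 1.
  c_1 = 3/(1)^4 = 3.
The series is valid for |w/d| < 1, i.e. |z − z₀| < |d|.
Radius of convergence: R = |6 − z₀| = |1| = 1 (distance from z₀ to the singularity z = 6).

c_0 = 1, c_1 = 3; R = 1.


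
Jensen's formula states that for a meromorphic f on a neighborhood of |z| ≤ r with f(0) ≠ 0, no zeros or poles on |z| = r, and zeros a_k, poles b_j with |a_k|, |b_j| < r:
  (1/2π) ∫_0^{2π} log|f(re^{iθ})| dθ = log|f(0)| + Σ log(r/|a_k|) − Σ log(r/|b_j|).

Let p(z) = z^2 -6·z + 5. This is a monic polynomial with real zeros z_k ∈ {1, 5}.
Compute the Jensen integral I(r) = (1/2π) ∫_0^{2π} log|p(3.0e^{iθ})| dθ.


Zeros: 1, 5; r = 3.0.
Inside |z| < r: 1. Outside (|z| ≥ r): 5.
p(0) = 5, so log|p(0)| = log(5) = 1.6094.
Apply Jensen: I(r) = log|p(0)| + Σ_k log(r/|z_k|), summed over zeros inside |z| < r.
  log(r/|z_k|) for z_k = 1: log(3.0/1) = 1.0986
  Outside zeros (5) contribute nothing to the Jensen sum.
Sum over inside zeros: 1.0986.
I(r) = log|p(0)| + (inside sum) = 1.6094 + 1.0986 = 2.7081.
Note: since some zeros are outside |z| ≤ r, the simplified n·log(r) form does NOT apply — only the inside zeros contribute.

I(r) ≈ 2.7081.


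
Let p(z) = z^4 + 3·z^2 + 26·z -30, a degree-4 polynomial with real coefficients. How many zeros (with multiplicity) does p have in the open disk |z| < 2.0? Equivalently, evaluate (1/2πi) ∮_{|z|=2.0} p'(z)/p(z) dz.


The zeros of p are: (1 + 3i), (1 - 3i), -3, 1.
Their magnitudes are: 3.162, 3.162, 3, 1.
Zeros with |z| < R = 2.0: 1.
Count = 1.
By the argument principle, (1/2πi) ∮_{|z|=R} p'(z)/p(z) dz equals exactly this count.

Number of zeros inside |z| < 2.0: 1.


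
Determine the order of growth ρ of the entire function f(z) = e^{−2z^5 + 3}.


|e^{−2z^5 + 3}| = e^{Re(-2·z^5) + 3} ≤ e^{2|z|^5 + 3} = e^{2r^5 + 3} on |z| = r, so ρ ≤ 5. Choosing z on |z|=r so that -2·z^5 is real positive (always possible by picking arg z appropriately) gives |f(z)| = e^{2r^5 + 3}, matching the bound. The additive constant 3 does not affect log log M(r) ~ 5·log r. Hence ρ = 5.
Therefore ρ = 5.

Order ρ = 5.


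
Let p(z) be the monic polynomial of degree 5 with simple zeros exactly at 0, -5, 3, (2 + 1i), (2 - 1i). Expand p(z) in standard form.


The polynomial is p(z) = ∏_{α ∈ S} (z − α), where S = {0, -5, 3, (2 + 1i), (2 - 1i)}.
Expanding the product yields: p(z) = z^5 -2·z^4 -18·z^3 + 70·z^2 -75·z.
Note conjugate pairs combine to real quadratics: (z − (2+1i))(z − (2−1i)) = z² − 4z + 5.
The resulting polynomial has degree 5 and real coefficients as required.

p(z) = z^5 -2·z^4 -18·z^3 + 70·z^2 -75·z.


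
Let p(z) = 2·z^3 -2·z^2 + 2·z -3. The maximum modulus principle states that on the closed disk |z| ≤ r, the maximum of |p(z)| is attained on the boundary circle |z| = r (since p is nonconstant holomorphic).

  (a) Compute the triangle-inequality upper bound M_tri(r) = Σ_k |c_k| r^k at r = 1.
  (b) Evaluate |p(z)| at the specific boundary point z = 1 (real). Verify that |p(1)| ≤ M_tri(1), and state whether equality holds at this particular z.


Coefficients: c_0 = -3, c_1 = 2, c_2 = -2, c_3 = 2. Radius r = 1.
Part (a). Triangle bound: M_tri(r) = Σ_k |c_k| r^k
  = |-3|·1^0 + |2|·1^1 + |-2|·1^2 + |2|·1^3
  = 3 + 2 + 2 + 2 = 9.
This bounds M(r) := max_{|z|=r} |p(z)| from above; equality holds iff all terms c_k z^k can be made to align in phase at a single z on |z|=r.
Part (b). At z = 1 (real, on the circle |z| = r):
  p(1) = (-3)·1^0 + (2)·1^1 + (-2)·1^2 + (2)·1^3 = -1.
  |p(1)| = 1.
Check: |p(1)| = 1 ≤ 9 = M_tri(1). ✓ Equality does not hold at z = 1 (the coefficients have mixed signs, so the terms do not all align in phase there).

M_tri(1) = 9; |p(1)| = 1; equality at z=1: no.


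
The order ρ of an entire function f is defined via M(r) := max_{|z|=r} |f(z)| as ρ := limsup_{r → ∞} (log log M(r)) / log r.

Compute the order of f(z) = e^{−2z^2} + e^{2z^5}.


Each summand is entire of order 2 and 5 respectively (as in the single-exponential case). The order of a sum is at most the max of the orders, so ρ ≤ 5. For the lower bound: on |z|=r choose arg z so that 2z^5 is real positive; then |e^{2z^5}| = e^{2r^5} while |e^{-2z^2}| ≤ e^{2r^2} = o(e^{2r^5}). So |f| ≥ e^{2r^5}(1 − o(1)) and ρ ≥ 5. Hence ρ = max(2, 5) = 5.
Therefore ρ = 5.

Order ρ = 5.


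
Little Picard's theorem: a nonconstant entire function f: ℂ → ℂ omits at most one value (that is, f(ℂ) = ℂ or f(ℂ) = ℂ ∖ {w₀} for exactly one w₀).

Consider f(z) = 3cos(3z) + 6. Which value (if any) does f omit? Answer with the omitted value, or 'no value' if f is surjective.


Little Picard bounds the complement of f(ℂ) to at most one point.
cos is entire and surjective onto ℂ: for every w ∈ ℂ, cos(ζ) = w has a solution ζ ∈ ℂ (e.g., via the complex inverse arccos). With ζ = 3z this gives z = ζ/(3). Then 3·cos(3z) takes every value in 3·ℂ = ℂ, and adding 6 is a bijection of ℂ. So f is surjective and omits no value. (Note: only on the real line is cos bounded by [−1, 1].)

Omitted value: no value.


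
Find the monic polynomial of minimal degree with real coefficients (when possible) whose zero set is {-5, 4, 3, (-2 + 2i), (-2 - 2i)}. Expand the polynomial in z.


The polynomial is p(z) = ∏_{α ∈ S} (z − α), where S = {-5, 4, 3, (-2 + 2i), (-2 - 2i)}.
Expanding the product yields: p(z) = z^5 + 2·z^4 -23·z^3 -48·z^2 + 56·z + 480.
Note conjugate pairs combine to real quadratics: (z − (-2+2i))(z − (-2−2i)) = z² + 4z + 8.
The resulting polynomial has degree 5 and real coefficients as required.

p(z) = z^5 + 2·z^4 -23·z^3 -48·z^2 + 56·z + 480.


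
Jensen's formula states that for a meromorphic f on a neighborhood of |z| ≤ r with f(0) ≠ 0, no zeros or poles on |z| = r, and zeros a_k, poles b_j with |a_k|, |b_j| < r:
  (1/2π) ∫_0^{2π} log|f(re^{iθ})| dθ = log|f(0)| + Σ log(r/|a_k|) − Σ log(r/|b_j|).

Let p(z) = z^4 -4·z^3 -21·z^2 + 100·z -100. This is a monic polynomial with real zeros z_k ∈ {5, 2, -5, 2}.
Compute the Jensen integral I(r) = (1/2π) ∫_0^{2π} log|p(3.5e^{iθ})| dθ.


Zeros: -5, 2, 2, 5; r = 3.5.
Inside |z| < r: 2, 2. Outside (|z| ≥ r): -5, 5.
p(0) = -100, so log|p(0)| = log(100) = 4.6052.
Apply Jensen: I(r) = log|p(0)| + Σ_k log(r/|z_k|), summed over zeros inside |z| < r.
  log(r/|z_k|) for z_k = 2: log(3.5/2) = 0.5596
  log(r/|z_k|) for z_k = 2: log(3.5/2) = 0.5596
  Outside zeros (-5, 5) contribute nothing to the Jensen sum.
Sum over inside zeros: 1.1192.
I(r) = log|p(0)| + (inside sum) = 4.6052 + 1.1192 = 5.7244.
Note: since some zeros are outside |z| ≤ r, the simplified n·log(r) form does NOT apply — only the inside zeros contribute.

I(r) ≈ 5.7244.


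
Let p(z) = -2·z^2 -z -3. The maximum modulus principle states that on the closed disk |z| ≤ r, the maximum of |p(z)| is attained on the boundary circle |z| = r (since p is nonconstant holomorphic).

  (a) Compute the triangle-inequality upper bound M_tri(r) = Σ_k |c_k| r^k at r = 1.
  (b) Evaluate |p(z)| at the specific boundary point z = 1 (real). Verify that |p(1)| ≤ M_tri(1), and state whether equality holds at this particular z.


Coefficients: c_0 = -3, c_1 = -1, c_2 = -2. Radius r = 1.
Part (a). Triangle bound: M_tri(r) = Σ_k |c_k| r^k
  = |-3|·1^0 + |-1|·1^1 + |-2|·1^2
  = 3 + 1 + 2 = 6.
This bounds M(r) := max_{|z|=r} |p(z)| from above; equality holds iff all terms c_k z^k can be made to align in phase at a single z on |z|=r.
Part (b). At z = 1 (real, on the circle |z| = r):
  p(1) = (-3)·1^0 + (-1)·1^1 + (-2)·1^2 = -6.
  |p(1)| = 6.
Since all nonzero coefficients share the same sign, |p(1)| = 6 = M_tri(1); the triangle bound is attained at z = 1, so in fact M(r) = 6.

M_tri(1) = 6; |p(1)| = 6; equality at z=1: yes.


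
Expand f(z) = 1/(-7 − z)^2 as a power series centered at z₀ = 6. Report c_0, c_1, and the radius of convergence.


Let w = z − z₀, so z = z₀ + w.
Then -7 − z = -7 − (z₀ + w) = (-7 − z₀) − w = -13 − w.
f(z) = 1/(-13 − w)^2 = (1/(-13)^2) · (1 − w/(-13))^{−2}.
By the binomial series (1−u)^{−2} = Σ_{n≥0} C(n+1, 1) u^n for |u|<1, with u = w/(-13):
  c_n = C(n+1, 1) / (-13)^(n+2).
  c_0 = 1/(-13)^2 = 1/169.
  c_1 = 2/(-13)^3 = -2/2197.
The series is valid for |w/d| < 1, i.e. |z − z₀| < |d|.
Radius of convergence: R = |-7 − z₀| = |-13| = 13 (distance from z₀ to the singularity z = -7).

c_0 = 1/169, c_1 = -2/2197; R = 13.


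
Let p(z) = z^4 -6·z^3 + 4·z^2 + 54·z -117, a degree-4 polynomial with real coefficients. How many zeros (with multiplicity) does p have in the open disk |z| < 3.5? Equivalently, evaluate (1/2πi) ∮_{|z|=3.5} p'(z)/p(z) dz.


The zeros of p are: (3 + 2i), (3 - 2i), 3, -3.
Their magnitudes are: 3.606, 3.606, 3, 3.
Zeros with |z| < R = 3.5: 3, -3.
Count = 2.
By the argument principle, (1/2πi) ∮_{|z|=R} p'(z)/p(z) dz equals exactly this count.

Number of zeros inside |z| < 3.5: 2.


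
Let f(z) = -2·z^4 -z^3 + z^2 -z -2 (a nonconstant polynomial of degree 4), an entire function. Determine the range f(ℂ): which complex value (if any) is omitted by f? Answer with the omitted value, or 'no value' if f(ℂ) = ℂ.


Little Picard bounds the complement of f(ℂ) to at most one point.
For every w ∈ ℂ, the equation p(z) − w = 0 is a nonconstant polynomial in z and hence has at least one root by the fundamental theorem of algebra. So p is surjective onto ℂ, omitting no value.

Omitted value: no value.


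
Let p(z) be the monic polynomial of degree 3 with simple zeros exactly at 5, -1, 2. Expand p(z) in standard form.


The polynomial is p(z) = ∏_{α ∈ S} (z − α), where S = {5, -1, 2}.
Expanding the product yields: p(z) = z^3 -6·z^2 + 3·z + 10.
The resulting polynomial has degree 3 and real coefficients as required.

p(z) = z^3 -6·z^2 + 3·z + 10.


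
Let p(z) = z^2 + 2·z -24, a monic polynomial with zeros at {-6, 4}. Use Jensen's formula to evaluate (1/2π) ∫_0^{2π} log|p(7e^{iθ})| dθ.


Zeros: -6, 4; r = 7.
Inside |z| < r: -6, 4. Outside (|z| ≥ r): ∅.
p(0) = -24, so log|p(0)| = log(24) = 3.1781.
Apply Jensen: I(r) = log|p(0)| + Σ_k log(r/|z_k|), summed over zeros inside |z| < r.
  log(r/|z_k|) for z_k = -6: log(7/6) = 0.1542
  log(r/|z_k|) for z_k = 4: log(7/4) = 0.5596
Sum over inside zeros: 0.7138.
I(r) = log|p(0)| + (inside sum) = 3.1781 + 0.7138 = 3.8918.
Closed form (all zeros inside, monic): I(r) = n·log(r) = 2·log(7) = 3.8918. ✓

I(r) ≈ 3.8918.


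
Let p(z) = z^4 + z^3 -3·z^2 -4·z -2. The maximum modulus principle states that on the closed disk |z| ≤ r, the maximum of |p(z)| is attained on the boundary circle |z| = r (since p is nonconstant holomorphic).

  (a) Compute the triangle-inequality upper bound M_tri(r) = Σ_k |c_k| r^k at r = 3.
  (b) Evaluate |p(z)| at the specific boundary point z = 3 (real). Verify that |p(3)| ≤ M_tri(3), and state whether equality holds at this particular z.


Coefficients: c_0 = -2, c_1 = -4, c_2 = -3, c_3 = 1, c_4 = 1. Radius r = 3.
Part (a). Triangle bound: M_tri(r) = Σ_k |c_k| r^k
  = |-2|·3^0 + |-4|·3^1 + |-3|·3^2 + |1|·3^3 + |1|·3^4
  = 2 + 12 + 27 + 27 + 81 = 149.
This bounds M(r) := max_{|z|=r} |p(z)| from above; equality holds iff all terms c_k z^k can be made to align in phase at a single z on |z|=r.
Part (b). At z = 3 (real, on the circle |z| = r):
  p(3) = (-2)·3^0 + (-4)·3^1 + (-3)·3^2 + (1)·3^3 + (1)·3^4 = 67.
  |p(3)| = 67.
Check: |p(3)| = 67 ≤ 149 = M_tri(3). ✓ Equality does not hold at z = 3 (the coefficients have mixed signs, so the terms do not all align in phase there).

M_tri(3) = 149; |p(3)| = 67; equality at z=3: no.


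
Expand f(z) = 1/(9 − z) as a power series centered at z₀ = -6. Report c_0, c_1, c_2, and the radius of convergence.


Let w = z − z₀, so z = z₀ + w.
Then 9 − z = 9 − (z₀ + w) = (9 − z₀) − w = 15 − w.
f(z) = 1/(15 − w) = (1/(15)) · 1/(1 − w/(15)) = Σ_{n≥0} w^n / (15)^(n+1).
So c_n = 1/(15)^(n+1):
  c_0 = 1/(15)^1 = 1/15.
  c_1 = 1/(15)^2 = 1/225.
  c_2 = 1/(15)^3 = 1/3375.
The series is valid for |w/d| < 1, i.e. |z − z₀| < |d|.
Radius of convergence: R = |9 − z₀| = |15| = 15 (distance from z₀ to the singularity z = 9).

c_0 = 1/15, c_1 = 1/225, c_2 = 1/3375; R = 15.


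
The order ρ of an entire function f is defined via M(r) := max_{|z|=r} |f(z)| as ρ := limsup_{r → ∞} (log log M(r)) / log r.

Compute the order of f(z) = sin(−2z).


sin(w) is a linear combination of e^{iw} and e^{−iw} (or e^w, e^{−w} in the hyperbolic case), so |sin(w)| ≤ e^{|w|}. With w = −2z, |w| ≤ 2|z| + 0 = 2r + 0 on |z| = r, giving M(r) ≤ e^{2r + 0}, so ρ ≤ 1. On a suitable ray (z = it for sin/cos; z = t for sinh/cosh, t real → ∞), |sin(−2z)| grows like e^{2|t|}/2, so ρ ≥ 1. Hence ρ = 1.
Therefore ρ = 1.

Order ρ = 1.


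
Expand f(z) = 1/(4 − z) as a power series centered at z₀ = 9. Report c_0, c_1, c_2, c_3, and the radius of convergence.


Let w = z − z₀, so z = z₀ + w.
Then 4 − z = 4 − (z₀ + w) = (4 − z₀) − w = -5 − w.
f(z) = 1/(-5 − w) = (1/(-5)) · 1/(1 − w/(-5)) = Σ_{n≥0} w^n / (-5)^(n+1).
So c_n = 1/(-5)^(n+1):
  c_0 = 1/(-5)^1 = -1/5.
  c_1 = 1/(-5)^2 = 1/25.
  c_2 = 1/(-5)^3 = -1/125.
  c_3 = 1/(-5)^4 = 1/625.
The series is valid for |w/d| < 1, i.e. |z − z₀| < |d|.
Radius of convergence: R = |4 − z₀| = |-5| = 5 (distance from z₀ to the singularity z = 4).

c_0 = -1/5, c_1 = 1/25, c_2 = -1/125, c_3 = 1/625; R = 5.


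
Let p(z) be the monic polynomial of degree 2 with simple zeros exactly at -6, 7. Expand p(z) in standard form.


The polynomial is p(z) = ∏_{α ∈ S} (z − α), where S = {-6, 7}.
Expanding the product yields: p(z) = z^2 -z -42.
The resulting polynomial has degree 2 and real coefficients as required.

p(z) = z^2 -z -42.


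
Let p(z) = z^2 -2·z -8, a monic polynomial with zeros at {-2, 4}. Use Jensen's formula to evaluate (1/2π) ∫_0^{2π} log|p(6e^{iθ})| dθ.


Zeros: -2, 4; r = 6.
Inside |z| < r: -2, 4. Outside (|z| ≥ r): ∅.
p(0) = -8, so log|p(0)| = log(8) = 2.0794.
Apply Jensen: I(r) = log|p(0)| + Σ_k log(r/|z_k|), summed over zeros inside |z| < r.
  log(r/|z_k|) for z_k = -2: log(6/2) = 1.0986
  log(r/|z_k|) for z_k = 4: log(6/4) = 0.4055
Sum over inside zeros: 1.5041.
I(r) = log|p(0)| + (inside sum) = 2.0794 + 1.5041 = 3.5835.
Closed form (all zeros inside, monic): I(r) = n·log(r) = 2·log(6) = 3.5835. ✓

I(r) ≈ 3.5835.


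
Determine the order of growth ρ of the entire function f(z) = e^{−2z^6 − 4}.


|e^{−2z^6 − 4}| = e^{Re(-2·z^6) + -4} ≤ e^{2|z|^6 + -4} = e^{2r^6 + -4} on |z| = r, so ρ ≤ 6. Choosing z on |z|=r so that -2·z^6 is real positive (always possible by picking arg z appropriately) gives |f(z)| = e^{2r^6 + -4}, matching the bound. The additive constant -4 does not affect log log M(r) ~ 6·log r. Hence ρ = 6.
Therefore ρ = 6.

Order ρ = 6.


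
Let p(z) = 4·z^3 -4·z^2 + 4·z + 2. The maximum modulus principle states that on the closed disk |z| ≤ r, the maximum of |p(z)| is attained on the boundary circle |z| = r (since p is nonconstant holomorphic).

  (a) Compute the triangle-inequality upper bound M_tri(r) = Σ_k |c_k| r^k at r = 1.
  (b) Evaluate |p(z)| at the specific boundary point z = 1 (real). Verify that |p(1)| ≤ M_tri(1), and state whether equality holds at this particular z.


Coefficients: c_0 = 2, c_1 = 4, c_2 = -4, c_3 = 4. Radius r = 1.
Part (a). Triangle bound: M_tri(r) = Σ_k |c_k| r^k
  = |2|·1^0 + |4|·1^1 + |-4|·1^2 + |4|·1^3
  = 2 + 4 + 4 + 4 = 14.
This bounds M(r) := max_{|z|=r} |p(z)| from above; equality holds iff all terms c_k z^k can be made to align in phase at a single z on |z|=r.
Part (b). At z = 1 (real, on the circle |z| = r):
  p(1) = (2)·1^0 + (4)·1^1 + (-4)·1^2 + (4)·1^3 = 6.
  |p(1)| = 6.
Check: |p(1)| = 6 ≤ 14 = M_tri(1). ✓ Equality does not hold at z = 1 (the coefficients have mixed signs, so the terms do not all align in phase there).

M_tri(1) = 14; |p(1)| = 6; equality at z=1: no.


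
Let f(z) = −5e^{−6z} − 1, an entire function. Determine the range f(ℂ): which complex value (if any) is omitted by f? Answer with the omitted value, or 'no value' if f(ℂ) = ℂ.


Little Picard bounds the complement of f(ℂ) to at most one point.
e^{−6z} is never zero on ℂ, so -5·e^{−6z} takes every value in ℂ ∖ {0}. Adding -1 shifts the range to ℂ ∖ {-1}. Thus f omits exactly the value -1.

Omitted value: -1.


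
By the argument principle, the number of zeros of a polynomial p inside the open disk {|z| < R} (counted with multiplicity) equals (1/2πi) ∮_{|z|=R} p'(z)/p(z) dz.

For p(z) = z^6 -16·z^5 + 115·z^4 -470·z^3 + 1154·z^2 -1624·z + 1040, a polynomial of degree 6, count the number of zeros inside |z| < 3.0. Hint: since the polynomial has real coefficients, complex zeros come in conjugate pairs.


The zeros of p are: (2 + 2i), (2 - 2i), (3 + 1i), (3 - 1i), (3 + 2i), (3 - 2i).
Their magnitudes are: 2.828, 2.828, 3.162, 3.162, 3.606, 3.606.
Zeros with |z| < R = 3.0: (2 + 2i), (2 - 2i).
Count = 2.
By the argument principle, (1/2πi) ∮_{|z|=R} p'(z)/p(z) dz equals exactly this count.

Number of zeros inside |z| < 3.0: 2.


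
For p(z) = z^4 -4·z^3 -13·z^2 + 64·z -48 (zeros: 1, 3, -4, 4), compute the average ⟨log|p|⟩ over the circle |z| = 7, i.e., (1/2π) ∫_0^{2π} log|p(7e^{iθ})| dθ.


Zeros: -4, 1, 3, 4; r = 7.
Inside |z| < r: -4, 1, 3, 4. Outside (|z| ≥ r): ∅.
p(0) = -48, so log|p(0)| = log(48) = 3.8712.
Apply Jensen: I(r) = log|p(0)| + Σ_k log(r/|z_k|), summed over zeros inside |z| < r.
  log(r/|z_k|) for z_k = 1: log(7/1) = 1.9459
  log(r/|z_k|) for z_k = 3: log(7/3) = 0.8473
  log(r/|z_k|) for z_k = -4: log(7/4) = 0.5596
  log(r/|z_k|) for z_k = 4: log(7/4) = 0.5596
Sum over inside zeros: 3.9124.
I(r) = log|p(0)| + (inside sum) = 3.8712 + 3.9124 = 7.7836.
Closed form (all zeros inside, monic): I(r) = n·log(r) = 4·log(7) = 7.7836. ✓

I(r) ≈ 7.7836.


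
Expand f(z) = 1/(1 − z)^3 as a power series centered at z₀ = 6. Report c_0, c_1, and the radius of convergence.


Let w = z − z₀, so z = z₀ + w.
Then 1 − z = 1 − (z₀ + w) = (1 − z₀) − w = -5 − w.
f(z) = 1/(-5 − w)^3 = (1/(-5)^3) · (1 − w/(-5))^{−3}.
By the binomial series (1−u)^{−3} = Σ_{n≥0} C(n+2, 2) u^n for |u|<1, with u = w/(-5):
  c_n = C(n+2, 2) / (-5)^(n+3).
  c_0 = 1/(-5)^3 = -1/125.
  c_1 = 3/(-5)^4 = 3/625.
The series is valid for |w/d| < 1, i.e. |z − z₀| < |d|.
Radius of convergence: R = |1 − z₀| = |-5| = 5 (distance from z₀ to the singularity z = 1).

c_0 = -1/125, c_1 = 3/625; R = 5.


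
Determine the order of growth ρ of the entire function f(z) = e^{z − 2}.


|e^{z − 2}| = e^{Re(1·z) + -2} ≤ e^{1|z|^1 + -2} = e^{1r^1 + -2} on |z| = r, so ρ ≤ 1. Choosing z on |z|=r so that 1·z is real positive (always possible by picking arg z appropriately) gives |f(z)| = e^{1r^1 + -2}, matching the bound. The additive constant -2 does not affect log log M(r) ~ 1·log r. Hence ρ = 1.
Therefore ρ = 1.

Order ρ = 1.


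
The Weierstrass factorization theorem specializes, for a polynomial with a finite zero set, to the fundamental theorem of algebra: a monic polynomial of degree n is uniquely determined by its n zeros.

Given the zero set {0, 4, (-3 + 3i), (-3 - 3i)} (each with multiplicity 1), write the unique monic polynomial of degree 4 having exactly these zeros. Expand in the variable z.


The polynomial is p(z) = ∏_{α ∈ S} (z − α), where S = {0, 4, (-3 + 3i), (-3 - 3i)}.
Expanding the product yields: p(z) = z^4 + 2·z^3 -6·z^2 -72·z.
Note conjugate pairs combine to real quadratics: (z − (-3+3i))(z − (-3−3i)) = z² + 6z + 18.
The resulting polynomial has degree 4 and real coefficients as required.

p(z) = z^4 + 2·z^3 -6·z^2 -72·z.


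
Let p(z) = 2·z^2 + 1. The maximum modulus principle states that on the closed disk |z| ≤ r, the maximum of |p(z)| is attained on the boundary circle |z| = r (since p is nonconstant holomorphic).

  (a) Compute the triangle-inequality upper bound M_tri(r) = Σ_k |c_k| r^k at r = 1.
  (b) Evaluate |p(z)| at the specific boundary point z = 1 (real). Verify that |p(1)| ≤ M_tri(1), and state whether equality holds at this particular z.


Coefficients: c_0 = 1, c_1 = 0, c_2 = 2. Radius r = 1.
Part (a). Triangle bound: M_tri(r) = Σ_k |c_k| r^k
  = |1|·1^0 + |0|·1^1 + |2|·1^2
  = 1 + 0 + 2 = 3.
This bounds M(r) := max_{|z|=r} |p(z)| from above; equality holds iff all terms c_k z^k can be made to align in phase at a single z on |z|=r.
Part (b). At z = 1 (real, on the circle |z| = r):
  p(1) = (1)·1^0 + (0)·1^1 + (2)·1^2 = 3.
  |p(1)| = 3.
Since all nonzero coefficients share the same sign, |p(1)| = 3 = M_tri(1); the triangle bound is attained at z = 1, so in fact M(r) = 3.

M_tri(1) = 3; |p(1)| = 3; equality at z=1: yes.


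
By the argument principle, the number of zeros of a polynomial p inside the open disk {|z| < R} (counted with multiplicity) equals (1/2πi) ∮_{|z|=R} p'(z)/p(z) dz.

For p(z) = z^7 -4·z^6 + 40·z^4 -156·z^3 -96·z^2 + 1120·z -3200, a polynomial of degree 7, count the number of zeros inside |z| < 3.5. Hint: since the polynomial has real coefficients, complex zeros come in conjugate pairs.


The zeros of p are: 4, (2 + 2i), (2 - 2i), (1 + 3i), (1 - 3i), (-3 + 1i), (-3 - 1i).
Their magnitudes are: 4, 2.828, 2.828, 3.162, 3.162, 3.162, 3.162.
Zeros with |z| < R = 3.5: (2 + 2i), (2 - 2i), (1 + 3i), (1 - 3i), (-3 + 1i), (-3 - 1i).
Count = 6.
By the argument principle, (1/2πi) ∮_{|z|=R} p'(z)/p(z) dz equals exactly this count.

Number of zeros inside |z| < 3.5: 6.


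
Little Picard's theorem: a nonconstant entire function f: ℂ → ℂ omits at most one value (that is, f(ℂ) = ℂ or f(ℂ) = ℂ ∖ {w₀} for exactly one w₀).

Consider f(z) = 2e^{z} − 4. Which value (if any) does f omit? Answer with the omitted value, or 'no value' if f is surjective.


Little Picard bounds the complement of f(ℂ) to at most one point.
e^{z} is never zero on ℂ, so 2·e^{z} takes every value in ℂ ∖ {0}. Adding -4 shifts the range to ℂ ∖ {-4}. Thus f omits exactly the value -4.

Omitted value: -4.


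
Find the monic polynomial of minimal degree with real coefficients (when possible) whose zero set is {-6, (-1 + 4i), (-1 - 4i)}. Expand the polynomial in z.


The polynomial is p(z) = ∏_{α ∈ S} (z − α), where S = {-6, (-1 + 4i), (-1 - 4i)}.
Expanding the product yields: p(z) = z^3 + 8·z^2 + 29·z + 102.
Note conjugate pairs combine to real quadratics: (z − (-1+4i))(z − (-1−4i)) = z² + 2z + 17.
The resulting polynomial has degree 3 and real coefficients as required.

p(z) = z^3 + 8·z^2 + 29·z + 102.


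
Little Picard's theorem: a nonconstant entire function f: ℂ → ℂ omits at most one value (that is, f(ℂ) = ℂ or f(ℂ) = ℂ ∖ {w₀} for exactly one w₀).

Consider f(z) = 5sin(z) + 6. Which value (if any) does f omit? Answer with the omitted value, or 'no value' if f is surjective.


Little Picard bounds the complement of f(ℂ) to at most one point.
sin is entire and surjective onto ℂ: for every w ∈ ℂ, sin(ζ) = w has a solution ζ ∈ ℂ (e.g., via the complex inverse arcsin). With ζ = z this gives z = ζ/(1). Then 5·sin(z) takes every value in 5·ℂ = ℂ, and adding 6 is a bijection of ℂ. So f is surjective and omits no value. (Note: only on the real line is sin bounded by [−1, 1].)

Omitted value: no value.


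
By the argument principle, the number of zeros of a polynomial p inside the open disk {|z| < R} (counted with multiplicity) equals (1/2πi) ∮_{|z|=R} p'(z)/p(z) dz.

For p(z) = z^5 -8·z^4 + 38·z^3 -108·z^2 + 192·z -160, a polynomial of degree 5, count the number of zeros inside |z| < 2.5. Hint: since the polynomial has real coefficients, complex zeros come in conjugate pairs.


The zeros of p are: (1 + 3i), (1 - 3i), (2 + 2i), (2 - 2i), 2.
Their magnitudes are: 3.162, 3.162, 2.828, 2.828, 2.
Zeros with |z| < R = 2.5: 2.
Count = 1.
By the argument principle, (1/2πi) ∮_{|z|=R} p'(z)/p(z) dz equals exactly this count.

Number of zeros inside |z| < 2.5: 1.


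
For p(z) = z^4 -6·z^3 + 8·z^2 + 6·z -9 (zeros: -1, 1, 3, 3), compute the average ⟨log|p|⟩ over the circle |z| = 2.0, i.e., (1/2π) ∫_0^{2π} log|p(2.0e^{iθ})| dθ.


Zeros: -1, 1, 3, 3; r = 2.0.
Inside |z| < r: -1, 1. Outside (|z| ≥ r): 3, 3.
p(0) = -9, so log|p(0)| = log(9) = 2.1972.
Apply Jensen: I(r) = log|p(0)| + Σ_k log(r/|z_k|), summed over zeros inside |z| < r.
  log(r/|z_k|) for z_k = -1: log(2.0/1) = 0.6931
  log(r/|z_k|) for z_k = 1: log(2.0/1) = 0.6931
  Outside zeros (3, 3) contribute nothing to the Jensen sum.
Sum over inside zeros: 1.3863.
I(r) = log|p(0)| + (inside sum) = 2.1972 + 1.3863 = 3.5835.
Note: since some zeros are outside |z| ≤ r, the simplified n·log(r) form does NOT apply — only the inside zeros contribute.

I(r) ≈ 3.5835.


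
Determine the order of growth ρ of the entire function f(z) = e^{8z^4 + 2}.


|e^{8z^4 + 2}| = e^{Re(8·z^4) + 2} ≤ e^{8|z|^4 + 2} = e^{8r^4 + 2} on |z| = r, so ρ ≤ 4. Choosing z on |z|=r so that 8·z^4 is real positive (always possible by picking arg z appropriately) gives |f(z)| = e^{8r^4 + 2}, matching the bound. The additive constant 2 does not affect log log M(r) ~ 4·log r. Hence ρ = 4.
Therefore ρ = 4.

Order ρ = 4.


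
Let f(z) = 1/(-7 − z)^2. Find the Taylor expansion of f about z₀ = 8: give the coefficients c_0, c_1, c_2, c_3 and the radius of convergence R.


Let w = z − z₀, so z = z₀ + w.
Then -7 − z = -7 − (z₀ + w) = (-7 − z₀) − w = -15 − w.
f(z) = 1/(-15 − w)^2 = (1/(-15)^2) · (1 − w/(-15))^{−2}.
By the binomial series (1−u)^{−2} = Σ_{n≥0} C(n+1, 1) u^n for |u|<1, with u = w/(-15):
  c_n = C(n+1, 1) / (-15)^(n+2).
  c_0 = 1/(-15)^2 = 1/225.
  c_1 = 2/(-15)^3 = -2/3375.
  c_2 = 3/(-15)^4 = 1/16875.
  c_3 = 4/(-15)^5 = -4/759375.
The series is valid for |w/d| < 1, i.e. |z − z₀| < |d|.
Radius of convergence: R = |-7 − z₀| = |-15| = 15 (distance from z₀ to the singularity z = -7).

c_0 = 1/225, c_1 = -2/3375, c_2 = 1/16875, c_3 = -4/759375; R = 15.


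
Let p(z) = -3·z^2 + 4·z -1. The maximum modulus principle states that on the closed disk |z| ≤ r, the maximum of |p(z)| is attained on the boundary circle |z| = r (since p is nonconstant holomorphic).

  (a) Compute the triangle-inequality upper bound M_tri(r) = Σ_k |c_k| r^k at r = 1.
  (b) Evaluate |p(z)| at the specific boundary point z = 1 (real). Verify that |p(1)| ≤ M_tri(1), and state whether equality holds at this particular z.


Coefficients: c_0 = -1, c_1 = 4, c_2 = -3. Radius r = 1.
Part (a). Triangle bound: M_tri(r) = Σ_k |c_k| r^k
  = |-1|·1^0 + |4|·1^1 + |-3|·1^2
  = 1 + 4 + 3 = 8.
This bounds M(r) := max_{|z|=r} |p(z)| from above; equality holds iff all terms c_k z^k can be made to align in phase at a single z on |z|=r.
Part (b). At z = 1 (real, on the circle |z| = r):
  p(1) = (-1)·1^0 + (4)·1^1 + (-3)·1^2 = 0.
  |p(1)| = 0.
Check: |p(1)| = 0 ≤ 8 = M_tri(1). ✓ Equality does not hold at z = 1 (the coefficients have mixed signs, so the terms do not all align in phase there).

M_tri(1) = 8; |p(1)| = 0; equality at z=1: no.


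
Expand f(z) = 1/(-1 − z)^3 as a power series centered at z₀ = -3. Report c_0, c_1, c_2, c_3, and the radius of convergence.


Let w = z − z₀, so z = z₀ + w.
Then -1 − z = -1 − (z₀ + w) = (-1 − z₀) − w = 2 − w.
f(z) = 1/(2 − w)^3 = (1/(2)^3) · (1 − w/(2))^{−3}.
By the binomial series (1−u)^{−3} = Σ_{n≥0} C(n+2, 2) u^n for |u|<1, with u = w/(2):
  c_n = C(n+2, 2) / (2)^(n+3).
  c_0 = 1/(2)^3 = 1/8.
  c_1 = 3/(2)^4 = 3/16.
  c_2 = 6/(2)^5 = 3/16.
  c_3 = 10/(2)^6 = 5/32.
The series is valid for |w/d| < 1, i.e. |z − z₀| < |d|.
Radius of convergence: R = |-1 − z₀| = |2| = 2 (distance from z₀ to the singularity z = -1).

c_0 = 1/8, c_1 = 3/16, c_2 = 3/16, c_3 = 5/32; R = 2.
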